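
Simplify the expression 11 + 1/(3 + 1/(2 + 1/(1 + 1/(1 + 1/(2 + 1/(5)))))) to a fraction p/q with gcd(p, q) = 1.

2677/237

Build up convergents one term at a time:
a_0 = 11: 11/1
a_1 = 3: 34/3
a_2 = 2: 79/7
a_3 = 1: 113/10
a_4 = 1: 192/17
a_5 = 2: 497/44
a_6 = 5: 2677/237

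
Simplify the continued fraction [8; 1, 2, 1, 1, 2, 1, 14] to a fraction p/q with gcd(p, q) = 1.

3209/368

a_0 = 8: 8/1
a_1 = 1: 9/1
a_2 = 2: 26/3
a_3 = 1: 35/4
a_4 = 1: 61/7
a_5 = 2: 157/18
a_6 = 1: 218/25
a_7 = 14: 3209/368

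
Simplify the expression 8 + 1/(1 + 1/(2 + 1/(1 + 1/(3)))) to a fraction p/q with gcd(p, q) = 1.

a_0 = 8: 8/1
a_1 = 1: 9/1
a_2 = 2: 26/3
a_3 = 1: 35/4
a_4 = 3: 131/15

131/15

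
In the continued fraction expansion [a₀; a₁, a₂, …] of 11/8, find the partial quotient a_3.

Run the Euclidean algorithm, recording each quotient:
11 = 1·8 + 3, so a_0 = 1
8 = 2·3 + 2, so a_1 = 2
3 = 1·2 + 1, so a_2 = 1
2 = 2·1 + 0, so a_3 = 2

2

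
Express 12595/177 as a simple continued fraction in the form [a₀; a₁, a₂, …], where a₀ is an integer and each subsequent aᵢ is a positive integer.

[71; 6, 3, 9]

Run the Euclidean algorithm, recording each quotient:
⌊12595/177⌋ = 71, remainder 28
⌊177/28⌋ = 6, remainder 9
⌊28/9⌋ = 3, remainder 1
⌊9/1⌋ = 9, remainder 0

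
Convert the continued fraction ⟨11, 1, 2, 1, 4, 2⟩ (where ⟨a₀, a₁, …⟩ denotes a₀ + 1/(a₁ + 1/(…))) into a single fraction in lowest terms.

Compute successive convergents:
a_0 = 11: 11/1
a_1 = 1: 12/1
a_2 = 2: 35/3
a_3 = 1: 47/4
a_4 = 4: 223/19
a_5 = 2: 493/42

493/42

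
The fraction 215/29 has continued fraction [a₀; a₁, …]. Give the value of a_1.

2

⌊215/29⌋ = 7, remainder 12
⌊29/12⌋ = 2, remainder 5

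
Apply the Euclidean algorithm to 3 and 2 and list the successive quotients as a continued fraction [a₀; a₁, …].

Repeatedly divide and take the remainder:
⌊3/2⌋ = 1, remainder 1
⌊2/1⌋ = 2, remainder 0

[1; 2]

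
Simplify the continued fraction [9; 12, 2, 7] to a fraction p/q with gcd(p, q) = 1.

1698/187

Compute successive convergents:
a_0 = 9: 9/1
a_1 = 12: 109/12
a_2 = 2: 227/25
a_3 = 7: 1698/187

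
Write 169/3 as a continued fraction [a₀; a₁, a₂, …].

169 = 56·3 + 1, so a_0 = 56
3 = 3·1 + 0, so a_1 = 3

[56; 3]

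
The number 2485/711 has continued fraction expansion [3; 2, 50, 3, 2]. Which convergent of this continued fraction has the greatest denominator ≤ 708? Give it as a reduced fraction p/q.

a_0 = 3: 3/1  (≤ bound)
a_1 = 2: 7/2  (≤ bound)
a_2 = 50: 353/101  (≤ bound)
a_3 = 3: 1066/305  (≤ bound)
a_4 = 2: 2485/711  (> 708, stop)

1066/305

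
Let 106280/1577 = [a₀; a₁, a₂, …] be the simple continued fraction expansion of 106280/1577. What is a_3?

1

⌊106280/1577⌋ = 67, remainder 621
⌊1577/621⌋ = 2, remainder 335
⌊621/335⌋ = 1, remainder 286
⌊335/286⌋ = 1, remainder 49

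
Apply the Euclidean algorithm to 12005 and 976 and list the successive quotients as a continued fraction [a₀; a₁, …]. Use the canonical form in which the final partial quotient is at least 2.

[12; 3, 3, 48, 2]

⌊12005/976⌋ = 12, remainder 293
⌊976/293⌋ = 3, remainder 97
⌊293/97⌋ = 3, remainder 2
⌊97/2⌋ = 48, remainder 1
⌊2/1⌋ = 2, remainder 0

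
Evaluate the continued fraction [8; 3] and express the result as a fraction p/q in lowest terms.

Collapse the nested fraction from the inside out:
Start with 3.
8 + 1/(3/1) = 8 + 1/3 = 25/3

25/3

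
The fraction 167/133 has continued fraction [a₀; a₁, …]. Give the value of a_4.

⌊167/133⌋ = 1, remainder 34
⌊133/34⌋ = 3, remainder 31
⌊34/31⌋ = 1, remainder 3
⌊31/3⌋ = 10, remainder 1
⌊3/1⌋ = 3, remainder 0

3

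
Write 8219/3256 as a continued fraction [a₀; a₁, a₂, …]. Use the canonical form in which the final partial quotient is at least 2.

Run the Euclidean algorithm, recording each quotient:
⌊8219/3256⌋ = 2, remainder 1707
⌊3256/1707⌋ = 1, remainder 1549
⌊1707/1549⌋ = 1, remainder 158
⌊1549/158⌋ = 9, remainder 127
⌊158/127⌋ = 1, remainder 31
⌊127/31⌋ = 4, remainder 3
⌊31/3⌋ = 10, remainder 1
⌊3/1⌋ = 3, remainder 0

[2; 1, 1, 9, 1, 4, 10, 3]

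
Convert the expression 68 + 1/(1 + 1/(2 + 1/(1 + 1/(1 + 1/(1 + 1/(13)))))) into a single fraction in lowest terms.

Use the convergent recurrence hₖ = aₖ·hₖ₋₁ + hₖ₋₂ (and likewise for the denominators kₖ):
a_0 = 68: 68/1
a_1 = 1: 69/1
a_2 = 2: 206/3
a_3 = 1: 275/4
a_4 = 1: 481/7
a_5 = 1: 756/11
a_6 = 13: 10309/150

10309/150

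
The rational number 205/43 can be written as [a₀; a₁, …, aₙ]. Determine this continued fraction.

[4; 1, 3, 3, 3]

205 = 4·43 + 33, so a_0 = 4
43 = 1·33 + 10, so a_1 = 1
33 = 3·10 + 3, so a_2 = 3
10 = 3·3 + 1, so a_3 = 3
3 = 3·1 + 0, so a_4 = 3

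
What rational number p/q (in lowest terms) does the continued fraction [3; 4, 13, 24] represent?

Compute successive convergents:
a_0 = 3: 3/1
a_1 = 4: 13/4
a_2 = 13: 172/53
a_3 = 24: 4141/1276

4141/1276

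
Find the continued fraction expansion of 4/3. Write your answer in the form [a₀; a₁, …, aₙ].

[1; 3]

4 = 1·3 + 1, so a_0 = 1
3 = 3·1 + 0, so a_1 = 3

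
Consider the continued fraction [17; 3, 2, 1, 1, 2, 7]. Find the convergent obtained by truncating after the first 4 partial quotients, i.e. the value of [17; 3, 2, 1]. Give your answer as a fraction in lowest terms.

173/10

Start with 1.
2 + 1/(1/1) = 2 + 1/1 = 3/1
3 + 1/(3/1) = 3 + 1/3 = 10/3
17 + 1/(10/3) = 17 + 3/10 = 173/10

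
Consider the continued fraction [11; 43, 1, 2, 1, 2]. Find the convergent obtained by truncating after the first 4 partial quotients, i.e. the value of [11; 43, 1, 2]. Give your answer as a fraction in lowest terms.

a_0 = 11: 11/1
a_1 = 43: 474/43
a_2 = 1: 485/44
a_3 = 2: 1444/131

1444/131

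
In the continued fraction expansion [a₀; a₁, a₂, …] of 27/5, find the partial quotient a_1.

Apply division with remainder until the remainder is 0:
⌊27/5⌋ = 5, remainder 2
⌊5/2⌋ = 2, remainder 1

2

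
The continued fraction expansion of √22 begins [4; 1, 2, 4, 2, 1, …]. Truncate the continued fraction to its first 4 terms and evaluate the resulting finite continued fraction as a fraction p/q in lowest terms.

a_0 = 4: 4/1
a_1 = 1: 5/1
a_2 = 2: 14/3
a_3 = 4: 61/13

61/13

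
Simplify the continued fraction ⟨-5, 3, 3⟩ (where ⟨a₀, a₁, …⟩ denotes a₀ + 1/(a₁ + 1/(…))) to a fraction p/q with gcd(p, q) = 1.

Collapse the nested fraction from the inside out:
Start with 3.
3 + 1/(3/1) = 3 + 1/3 = 10/3
-5 + 1/(10/3) = -5 + 3/10 = -47/10

-47/10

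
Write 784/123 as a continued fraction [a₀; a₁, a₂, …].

[6; 2, 1, 2, 15]

Repeatedly divide and take the remainder:
784 ÷ 123 → quotient 6, remainder 46
123 ÷ 46 → quotient 2, remainder 31
46 ÷ 31 → quotient 1, remainder 15
31 ÷ 15 → quotient 2, remainder 1
15 ÷ 1 → quotient 15, remainder 0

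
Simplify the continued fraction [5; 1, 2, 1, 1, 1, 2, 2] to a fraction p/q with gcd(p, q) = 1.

Work from the innermost term outward:
Start with 2.
2 + 1/(2/1) = 2 + 1/2 = 5/2
1 + 1/(5/2) = 1 + 2/5 = 7/5
1 + 1/(7/5) = 1 + 5/7 = 12/7
1 + 1/(12/7) = 1 + 7/12 = 19/12
2 + 1/(19/12) = 2 + 12/19 = 50/19
1 + 1/(50/19) = 1 + 19/50 = 69/50
5 + 1/(69/50) = 5 + 50/69 = 395/69

395/69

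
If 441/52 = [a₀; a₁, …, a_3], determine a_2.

441 ÷ 52 → quotient 8, remainder 25
52 ÷ 25 → quotient 2, remainder 2
25 ÷ 2 → quotient 12, remainder 1

12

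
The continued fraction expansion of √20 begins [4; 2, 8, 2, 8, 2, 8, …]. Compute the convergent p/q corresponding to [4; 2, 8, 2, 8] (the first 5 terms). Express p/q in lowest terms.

1364/305

a_0 = 4: 4/1
a_1 = 2: 9/2
a_2 = 8: 76/17
a_3 = 2: 161/36
a_4 = 8: 1364/305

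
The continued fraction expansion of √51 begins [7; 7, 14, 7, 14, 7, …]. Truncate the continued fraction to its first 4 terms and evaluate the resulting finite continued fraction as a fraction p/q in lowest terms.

Start with 7.
14 + 1/(7/1) = 14 + 1/7 = 99/7
7 + 1/(99/7) = 7 + 7/99 = 700/99
7 + 1/(700/99) = 7 + 99/700 = 4999/700

4999/700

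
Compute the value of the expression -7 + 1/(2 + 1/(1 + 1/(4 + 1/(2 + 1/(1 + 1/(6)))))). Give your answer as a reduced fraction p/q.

-2000/301

Build up convergents one term at a time:
a_0 = -7: -7/1
a_1 = 2: -13/2
a_2 = 1: -20/3
a_3 = 4: -93/14
a_4 = 2: -206/31
a_5 = 1: -299/45
a_6 = 6: -2000/301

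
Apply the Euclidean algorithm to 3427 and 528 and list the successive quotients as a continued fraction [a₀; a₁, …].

Apply division with remainder until the remainder is 0:
3427 = 6·528 + 259, so a_0 = 6
528 = 2·259 + 10, so a_1 = 2
259 = 25·10 + 9, so a_2 = 25
10 = 1·9 + 1, so a_3 = 1
9 = 9·1 + 0, so a_4 = 9

[6; 2, 25, 1, 9]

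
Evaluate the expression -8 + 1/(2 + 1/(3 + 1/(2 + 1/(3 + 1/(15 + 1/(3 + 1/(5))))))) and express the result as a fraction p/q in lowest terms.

-103856/13731

Start with 5.
3 + 1/(5/1) = 3 + 1/5 = 16/5
15 + 1/(16/5) = 15 + 5/16 = 245/16
3 + 1/(245/16) = 3 + 16/245 = 751/245
2 + 1/(751/245) = 2 + 245/751 = 1747/751
3 + 1/(1747/751) = 3 + 751/1747 = 5992/1747
2 + 1/(5992/1747) = 2 + 1747/5992 = 13731/5992
-8 + 1/(13731/5992) = -8 + 5992/13731 = -103856/13731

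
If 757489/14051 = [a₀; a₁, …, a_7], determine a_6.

6

Repeatedly divide and take the remainder:
757489 = 53·14051 + 12786, so a_0 = 53
14051 = 1·12786 + 1265, so a_1 = 1
12786 = 10·1265 + 136, so a_2 = 10
1265 = 9·136 + 41, so a_3 = 9
136 = 3·41 + 13, so a_4 = 3
41 = 3·13 + 2, so a_5 = 3
13 = 6·2 + 1, so a_6 = 6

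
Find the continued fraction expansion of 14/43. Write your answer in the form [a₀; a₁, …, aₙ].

⌊14/43⌋ = 0, remainder 14
⌊43/14⌋ = 3, remainder 1
⌊14/1⌋ = 14, remainder 0

[0; 3, 14]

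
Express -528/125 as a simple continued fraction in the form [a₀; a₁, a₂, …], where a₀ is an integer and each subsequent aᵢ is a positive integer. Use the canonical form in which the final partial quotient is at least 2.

[-5; 1, 3, 2, 6, 2]

-528 ÷ 125 → quotient -5, remainder 97
125 ÷ 97 → quotient 1, remainder 28
97 ÷ 28 → quotient 3, remainder 13
28 ÷ 13 → quotient 2, remainder 2
13 ÷ 2 → quotient 6, remainder 1
2 ÷ 1 → quotient 2, remainder 0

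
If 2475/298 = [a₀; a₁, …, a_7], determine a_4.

1

⌊2475/298⌋ = 8, remainder 91
⌊298/91⌋ = 3, remainder 25
⌊91/25⌋ = 3, remainder 16
⌊25/16⌋ = 1, remainder 9
⌊16/9⌋ = 1, remainder 7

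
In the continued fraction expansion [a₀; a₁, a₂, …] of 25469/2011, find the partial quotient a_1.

⌊25469/2011⌋ = 12, remainder 1337
⌊2011/1337⌋ = 1, remainder 674

1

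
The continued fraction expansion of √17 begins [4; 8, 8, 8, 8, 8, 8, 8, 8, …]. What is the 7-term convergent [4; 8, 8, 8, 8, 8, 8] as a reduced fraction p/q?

Start with 8.
8 + 1/(8/1) = 8 + 1/8 = 65/8
8 + 1/(65/8) = 8 + 8/65 = 528/65
8 + 1/(528/65) = 8 + 65/528 = 4289/528
8 + 1/(4289/528) = 8 + 528/4289 = 34840/4289
8 + 1/(34840/4289) = 8 + 4289/34840 = 283009/34840
4 + 1/(283009/34840) = 4 + 34840/283009 = 1166876/283009

1166876/283009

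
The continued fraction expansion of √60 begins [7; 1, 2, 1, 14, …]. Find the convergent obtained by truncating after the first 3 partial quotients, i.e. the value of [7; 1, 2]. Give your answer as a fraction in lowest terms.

23/3

Start with 2.
1 + 1/(2/1) = 1 + 1/2 = 3/2
7 + 1/(3/2) = 7 + 2/3 = 23/3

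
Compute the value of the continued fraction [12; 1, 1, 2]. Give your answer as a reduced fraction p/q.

63/5

Use the convergent recurrence hₖ = aₖ·hₖ₋₁ + hₖ₋₂ (and likewise for the denominators kₖ):
a_0 = 12: 12/1
a_1 = 1: 13/1
a_2 = 1: 25/2
a_3 = 2: 63/5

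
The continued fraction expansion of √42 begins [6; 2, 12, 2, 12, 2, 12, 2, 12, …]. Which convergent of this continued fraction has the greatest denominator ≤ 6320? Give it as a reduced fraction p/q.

a_0 = 6: 6/1  (≤ bound)
a_1 = 2: 13/2  (≤ bound)
a_2 = 12: 162/25  (≤ bound)
a_3 = 2: 337/52  (≤ bound)
a_4 = 12: 4206/649  (≤ bound)
a_5 = 2: 8749/1350  (≤ bound)
a_6 = 12: 109194/16849  (> 6320, stop)

8749/1350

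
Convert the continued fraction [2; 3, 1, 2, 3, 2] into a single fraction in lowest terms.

Work from the innermost term outward:
Start with 2.
3 + 1/(2/1) = 3 + 1/2 = 7/2
2 + 1/(7/2) = 2 + 2/7 = 16/7
1 + 1/(16/7) = 1 + 7/16 = 23/16
3 + 1/(23/16) = 3 + 16/23 = 85/23
2 + 1/(85/23) = 2 + 23/85 = 193/85

193/85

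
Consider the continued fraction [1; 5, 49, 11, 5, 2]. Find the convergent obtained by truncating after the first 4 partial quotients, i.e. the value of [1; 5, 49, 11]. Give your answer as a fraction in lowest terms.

a_0 = 1: 1/1
a_1 = 5: 6/5
a_2 = 49: 295/246
a_3 = 11: 3251/2711

3251/2711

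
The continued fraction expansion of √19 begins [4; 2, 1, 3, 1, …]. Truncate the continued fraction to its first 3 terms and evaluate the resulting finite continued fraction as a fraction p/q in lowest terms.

13/3

Use the convergent recurrence hₖ = aₖ·hₖ₋₁ + hₖ₋₂ (and likewise for the denominators kₖ):
a_0 = 4: 4/1
a_1 = 2: 9/2
a_2 = 1: 13/3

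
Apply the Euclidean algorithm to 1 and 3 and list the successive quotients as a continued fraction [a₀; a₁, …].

[0; 3]

Run the Euclidean algorithm, recording each quotient:
⌊1/3⌋ = 0, remainder 1
⌊3/1⌋ = 3, remainder 0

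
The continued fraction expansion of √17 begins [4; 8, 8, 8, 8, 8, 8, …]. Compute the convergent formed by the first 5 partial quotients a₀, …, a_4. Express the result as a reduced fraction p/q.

17684/4289

Compute successive convergents:
a_0 = 4: 4/1
a_1 = 8: 33/8
a_2 = 8: 268/65
a_3 = 8: 2177/528
a_4 = 8: 17684/4289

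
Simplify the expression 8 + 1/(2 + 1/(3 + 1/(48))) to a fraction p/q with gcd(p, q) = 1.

Compute successive convergents:
a_0 = 8: 8/1
a_1 = 2: 17/2
a_2 = 3: 59/7
a_3 = 48: 2849/338

2849/338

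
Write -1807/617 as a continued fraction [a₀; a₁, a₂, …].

[-3; 14, 44]

Repeatedly divide and take the remainder:
-1807 ÷ 617 → quotient -3, remainder 44
617 ÷ 44 → quotient 14, remainder 1
44 ÷ 1 → quotient 44, remainder 0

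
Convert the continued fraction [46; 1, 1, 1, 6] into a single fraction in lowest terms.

Start with 6.
1 + 1/(6/1) = 1 + 1/6 = 7/6
1 + 1/(7/6) = 1 + 6/7 = 13/7
1 + 1/(13/7) = 1 + 7/13 = 20/13
46 + 1/(20/13) = 46 + 13/20 = 933/20

933/20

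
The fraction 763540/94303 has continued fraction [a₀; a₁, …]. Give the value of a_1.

10

⌊763540/94303⌋ = 8, remainder 9116
⌊94303/9116⌋ = 10, remainder 3143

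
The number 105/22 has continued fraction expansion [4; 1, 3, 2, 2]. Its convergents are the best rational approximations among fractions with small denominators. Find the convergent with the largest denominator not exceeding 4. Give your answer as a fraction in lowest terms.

List convergents until the denominator exceeds the bound:
a_0 = 4: 4/1  (≤ bound)
a_1 = 1: 5/1  (≤ bound)
a_2 = 3: 19/4  (≤ bound)
a_3 = 2: 43/9  (> 4, stop)

19/4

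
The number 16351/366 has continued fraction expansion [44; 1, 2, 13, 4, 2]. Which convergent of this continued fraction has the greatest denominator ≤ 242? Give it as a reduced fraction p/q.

7282/163

List convergents until the denominator exceeds the bound:
a_0 = 44: 44/1  (≤ bound)
a_1 = 1: 45/1  (≤ bound)
a_2 = 2: 134/3  (≤ bound)
a_3 = 13: 1787/40  (≤ bound)
a_4 = 4: 7282/163  (≤ bound)
a_5 = 2: 16351/366  (> 242, stop)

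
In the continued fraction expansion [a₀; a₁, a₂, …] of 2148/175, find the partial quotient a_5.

2148 = 12·175 + 48, so a_0 = 12
175 = 3·48 + 31, so a_1 = 3
48 = 1·31 + 17, so a_2 = 1
31 = 1·17 + 14, so a_3 = 1
17 = 1·14 + 3, so a_4 = 1
14 = 4·3 + 2, so a_5 = 4

4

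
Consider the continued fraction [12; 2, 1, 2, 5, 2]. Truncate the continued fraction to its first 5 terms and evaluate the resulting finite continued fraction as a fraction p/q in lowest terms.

a_0 = 12: 12/1
a_1 = 2: 25/2
a_2 = 1: 37/3
a_3 = 2: 99/8
a_4 = 5: 532/43

532/43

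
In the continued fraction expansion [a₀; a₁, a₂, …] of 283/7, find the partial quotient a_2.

Repeatedly divide and take the remainder:
283 = 40·7 + 3, so a_0 = 40
7 = 2·3 + 1, so a_1 = 2
3 = 3·1 + 0, so a_2 = 3

3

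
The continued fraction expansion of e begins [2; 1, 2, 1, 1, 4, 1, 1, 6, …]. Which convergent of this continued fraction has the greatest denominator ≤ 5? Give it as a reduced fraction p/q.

List convergents until the denominator exceeds the bound:
a_0 = 2: 2/1  (≤ bound)
a_1 = 1: 3/1  (≤ bound)
a_2 = 2: 8/3  (≤ bound)
a_3 = 1: 11/4  (≤ bound)
a_4 = 1: 19/7  (> 5, stop)

11/4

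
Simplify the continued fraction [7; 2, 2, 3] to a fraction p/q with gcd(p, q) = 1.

Start with 3.
2 + 1/(3/1) = 2 + 1/3 = 7/3
2 + 1/(7/3) = 2 + 3/7 = 17/7
7 + 1/(17/7) = 7 + 7/17 = 126/17

126/17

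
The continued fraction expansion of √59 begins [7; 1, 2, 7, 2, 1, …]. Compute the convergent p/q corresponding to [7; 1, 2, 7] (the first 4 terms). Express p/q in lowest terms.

Use the convergent recurrence hₖ = aₖ·hₖ₋₁ + hₖ₋₂ (and likewise for the denominators kₖ):
a_0 = 7: 7/1
a_1 = 1: 8/1
a_2 = 2: 23/3
a_3 = 7: 169/22

169/22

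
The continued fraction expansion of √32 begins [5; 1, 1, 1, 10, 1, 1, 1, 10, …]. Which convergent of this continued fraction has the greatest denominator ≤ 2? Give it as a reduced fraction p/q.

11/2

a_0 = 5: 5/1  (≤ bound)
a_1 = 1: 6/1  (≤ bound)
a_2 = 1: 11/2  (≤ bound)
a_3 = 1: 17/3  (> 2, stop)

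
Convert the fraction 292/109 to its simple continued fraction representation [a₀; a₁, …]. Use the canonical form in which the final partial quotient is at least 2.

[2; 1, 2, 8, 1, 3]

292 ÷ 109 → quotient 2, remainder 74
109 ÷ 74 → quotient 1, remainder 35
74 ÷ 35 → quotient 2, remainder 4
35 ÷ 4 → quotient 8, remainder 3
4 ÷ 3 → quotient 1, remainder 1
3 ÷ 1 → quotient 3, remainder 0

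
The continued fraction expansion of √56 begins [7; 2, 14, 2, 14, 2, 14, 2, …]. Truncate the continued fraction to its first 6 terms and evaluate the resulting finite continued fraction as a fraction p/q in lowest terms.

13455/1798

Start with 2.
14 + 1/(2/1) = 14 + 1/2 = 29/2
2 + 1/(29/2) = 2 + 2/29 = 60/29
14 + 1/(60/29) = 14 + 29/60 = 869/60
2 + 1/(869/60) = 2 + 60/869 = 1798/869
7 + 1/(1798/869) = 7 + 869/1798 = 13455/1798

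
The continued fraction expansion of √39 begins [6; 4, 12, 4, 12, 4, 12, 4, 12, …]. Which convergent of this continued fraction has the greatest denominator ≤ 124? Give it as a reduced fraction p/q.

306/49

a_0 = 6: 6/1  (≤ bound)
a_1 = 4: 25/4  (≤ bound)
a_2 = 12: 306/49  (≤ bound)
a_3 = 4: 1249/200  (> 124, stop)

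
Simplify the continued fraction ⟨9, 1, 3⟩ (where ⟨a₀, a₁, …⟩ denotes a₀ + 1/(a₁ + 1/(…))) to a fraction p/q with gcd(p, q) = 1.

Start with 3.
1 + 1/(3/1) = 1 + 1/3 = 4/3
9 + 1/(4/3) = 9 + 3/4 = 39/4

39/4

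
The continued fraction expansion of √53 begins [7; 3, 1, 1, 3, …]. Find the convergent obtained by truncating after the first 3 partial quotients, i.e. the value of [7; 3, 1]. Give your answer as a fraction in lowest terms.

29/4

Starting at the tail and folding back:
Start with 1.
3 + 1/(1/1) = 3 + 1/1 = 4/1
7 + 1/(4/1) = 7 + 1/4 = 29/4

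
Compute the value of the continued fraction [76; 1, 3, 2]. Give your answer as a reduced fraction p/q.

691/9

Use the convergent recurrence hₖ = aₖ·hₖ₋₁ + hₖ₋₂ (and likewise for the denominators kₖ):
a_0 = 76: 76/1
a_1 = 1: 77/1
a_2 = 3: 307/4
a_3 = 2: 691/9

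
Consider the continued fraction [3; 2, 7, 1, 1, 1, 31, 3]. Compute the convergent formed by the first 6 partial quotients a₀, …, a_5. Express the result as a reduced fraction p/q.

170/49

Use the convergent recurrence hₖ = aₖ·hₖ₋₁ + hₖ₋₂ (and likewise for the denominators kₖ):
a_0 = 3: 3/1
a_1 = 2: 7/2
a_2 = 7: 52/15
a_3 = 1: 59/17
a_4 = 1: 111/32
a_5 = 1: 170/49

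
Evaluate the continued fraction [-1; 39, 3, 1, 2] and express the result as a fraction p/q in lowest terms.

a_0 = -1: -1/1
a_1 = 39: -38/39
a_2 = 3: -115/118
a_3 = 1: -153/157
a_4 = 2: -421/432

-421/432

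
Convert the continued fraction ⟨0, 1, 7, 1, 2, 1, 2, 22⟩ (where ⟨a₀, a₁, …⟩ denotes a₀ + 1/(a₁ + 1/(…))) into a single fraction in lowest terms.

Start with 22.
2 + 1/(22/1) = 2 + 1/22 = 45/22
1 + 1/(45/22) = 1 + 22/45 = 67/45
2 + 1/(67/45) = 2 + 45/67 = 179/67
1 + 1/(179/67) = 1 + 67/179 = 246/179
7 + 1/(246/179) = 7 + 179/246 = 1901/246
1 + 1/(1901/246) = 1 + 246/1901 = 2147/1901
0 + 1/(2147/1901) = 0 + 1901/2147 = 1901/2147

1901/2147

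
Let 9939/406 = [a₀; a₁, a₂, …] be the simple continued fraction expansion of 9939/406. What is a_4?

Repeatedly divide and take the remainder:
⌊9939/406⌋ = 24, remainder 195
⌊406/195⌋ = 2, remainder 16
⌊195/16⌋ = 12, remainder 3
⌊16/3⌋ = 5, remainder 1
⌊3/1⌋ = 3, remainder 0

3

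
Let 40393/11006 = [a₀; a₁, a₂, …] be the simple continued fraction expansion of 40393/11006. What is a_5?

1

Run the Euclidean algorithm, recording each quotient:
40393 ÷ 11006 → quotient 3, remainder 7375
11006 ÷ 7375 → quotient 1, remainder 3631
7375 ÷ 3631 → quotient 2, remainder 113
3631 ÷ 113 → quotient 32, remainder 15
113 ÷ 15 → quotient 7, remainder 8
15 ÷ 8 → quotient 1, remainder 7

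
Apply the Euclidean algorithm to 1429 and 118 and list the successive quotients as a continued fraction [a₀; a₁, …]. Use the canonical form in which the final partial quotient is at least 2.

[12; 9, 13]

1429 ÷ 118 → quotient 12, remainder 13
118 ÷ 13 → quotient 9, remainder 1
13 ÷ 1 → quotient 13, remainder 0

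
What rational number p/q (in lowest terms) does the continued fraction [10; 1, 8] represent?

98/9

Collapse the nested fraction from the inside out:
Start with 8.
1 + 1/(8/1) = 1 + 1/8 = 9/8
10 + 1/(9/8) = 10 + 8/9 = 98/9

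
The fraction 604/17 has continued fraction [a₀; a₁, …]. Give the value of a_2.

1

⌊604/17⌋ = 35, remainder 9
⌊17/9⌋ = 1, remainder 8
⌊9/8⌋ = 1, remainder 1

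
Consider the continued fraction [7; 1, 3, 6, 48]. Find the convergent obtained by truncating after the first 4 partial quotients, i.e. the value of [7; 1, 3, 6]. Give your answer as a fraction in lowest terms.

Start with 6.
3 + 1/(6/1) = 3 + 1/6 = 19/6
1 + 1/(19/6) = 1 + 6/19 = 25/19
7 + 1/(25/19) = 7 + 19/25 = 194/25

194/25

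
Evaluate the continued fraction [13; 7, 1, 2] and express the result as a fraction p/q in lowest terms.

a_0 = 13: 13/1
a_1 = 7: 92/7
a_2 = 1: 105/8
a_3 = 2: 302/23

302/23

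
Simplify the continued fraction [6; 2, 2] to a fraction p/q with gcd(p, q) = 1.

Compute successive convergents:
a_0 = 6: 6/1
a_1 = 2: 13/2
a_2 = 2: 32/5

32/5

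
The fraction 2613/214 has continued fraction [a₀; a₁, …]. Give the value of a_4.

Apply division with remainder until the remainder is 0:
2613 = 12·214 + 45, so a_0 = 12
214 = 4·45 + 34, so a_1 = 4
45 = 1·34 + 11, so a_2 = 1
34 = 3·11 + 1, so a_3 = 3
11 = 11·1 + 0, so a_4 = 11

11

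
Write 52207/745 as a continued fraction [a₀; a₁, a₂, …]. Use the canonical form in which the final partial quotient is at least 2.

[70; 13, 14, 4]

Repeatedly divide and take the remainder:
52207 ÷ 745 → quotient 70, remainder 57
745 ÷ 57 → quotient 13, remainder 4
57 ÷ 4 → quotient 14, remainder 1
4 ÷ 1 → quotient 4, remainder 0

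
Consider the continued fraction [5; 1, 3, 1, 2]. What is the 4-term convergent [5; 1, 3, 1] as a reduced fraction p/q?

Start with 1.
3 + 1/(1/1) = 3 + 1/1 = 4/1
1 + 1/(4/1) = 1 + 1/4 = 5/4
5 + 1/(5/4) = 5 + 4/5 = 29/5

29/5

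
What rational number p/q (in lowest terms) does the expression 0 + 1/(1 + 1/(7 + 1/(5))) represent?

Use the convergent recurrence hₖ = aₖ·hₖ₋₁ + hₖ₋₂ (and likewise for the denominators kₖ):
a_0 = 0: 0/1
a_1 = 1: 1/1
a_2 = 7: 7/8
a_3 = 5: 36/41

36/41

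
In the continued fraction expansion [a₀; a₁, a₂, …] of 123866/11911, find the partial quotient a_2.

Apply division with remainder until the remainder is 0:
⌊123866/11911⌋ = 10, remainder 4756
⌊11911/4756⌋ = 2, remainder 2399
⌊4756/2399⌋ = 1, remainder 2357

1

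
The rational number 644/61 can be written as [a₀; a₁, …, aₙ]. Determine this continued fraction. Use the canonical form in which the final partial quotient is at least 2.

644 ÷ 61 → quotient 10, remainder 34
61 ÷ 34 → quotient 1, remainder 27
34 ÷ 27 → quotient 1, remainder 7
27 ÷ 7 → quotient 3, remainder 6
7 ÷ 6 → quotient 1, remainder 1
6 ÷ 1 → quotient 6, remainder 0

[10; 1, 1, 3, 1, 6]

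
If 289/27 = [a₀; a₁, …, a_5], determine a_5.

2

289 = 10·27 + 19, so a_0 = 10
27 = 1·19 + 8, so a_1 = 1
19 = 2·8 + 3, so a_2 = 2
8 = 2·3 + 2, so a_3 = 2
3 = 1·2 + 1, so a_4 = 1
2 = 2·1 + 0, so a_5 = 2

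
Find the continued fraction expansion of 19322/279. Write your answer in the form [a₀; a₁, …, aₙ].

[69; 3, 1, 13, 5]

19322 ÷ 279 → quotient 69, remainder 71
279 ÷ 71 → quotient 3, remainder 66
71 ÷ 66 → quotient 1, remainder 5
66 ÷ 5 → quotient 13, remainder 1
5 ÷ 1 → quotient 5, remainder 0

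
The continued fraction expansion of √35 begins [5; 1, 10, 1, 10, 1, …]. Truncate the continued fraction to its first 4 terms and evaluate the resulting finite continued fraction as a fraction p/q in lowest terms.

71/12

a_0 = 5: 5/1
a_1 = 1: 6/1
a_2 = 10: 65/11
a_3 = 1: 71/12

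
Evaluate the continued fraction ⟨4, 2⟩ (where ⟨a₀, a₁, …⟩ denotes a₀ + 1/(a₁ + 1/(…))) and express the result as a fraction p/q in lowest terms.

9/2

a_0 = 4: 4/1
a_1 = 2: 9/2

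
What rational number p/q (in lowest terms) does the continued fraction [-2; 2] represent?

-3/2

Work from the innermost term outward:
Start with 2.
-2 + 1/(2/1) = -2 + 1/2 = -3/2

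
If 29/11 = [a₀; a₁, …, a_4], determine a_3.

⌊29/11⌋ = 2, remainder 7
⌊11/7⌋ = 1, remainder 4
⌊7/4⌋ = 1, remainder 3
⌊4/3⌋ = 1, remainder 1

1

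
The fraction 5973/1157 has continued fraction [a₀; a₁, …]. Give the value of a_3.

2

5973 = 5·1157 + 188, so a_0 = 5
1157 = 6·188 + 29, so a_1 = 6
188 = 6·29 + 14, so a_2 = 6
29 = 2·14 + 1, so a_3 = 2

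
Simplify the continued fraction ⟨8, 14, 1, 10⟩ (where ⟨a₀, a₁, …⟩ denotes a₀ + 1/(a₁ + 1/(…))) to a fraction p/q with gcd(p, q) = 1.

1323/164

a_0 = 8: 8/1
a_1 = 14: 113/14
a_2 = 1: 121/15
a_3 = 10: 1323/164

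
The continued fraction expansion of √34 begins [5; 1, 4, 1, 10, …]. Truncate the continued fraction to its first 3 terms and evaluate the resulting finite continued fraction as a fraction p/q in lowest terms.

Start with 4.
1 + 1/(4/1) = 1 + 1/4 = 5/4
5 + 1/(5/4) = 5 + 4/5 = 29/5

29/5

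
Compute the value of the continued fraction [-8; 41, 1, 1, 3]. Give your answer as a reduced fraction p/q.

-2321/291

a_0 = -8: -8/1
a_1 = 41: -327/41
a_2 = 1: -335/42
a_3 = 1: -662/83
a_4 = 3: -2321/291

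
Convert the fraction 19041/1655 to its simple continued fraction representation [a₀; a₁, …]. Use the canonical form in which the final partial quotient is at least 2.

[11; 1, 1, 48, 5, 1, 2]

Run the Euclidean algorithm, recording each quotient:
19041 = 11·1655 + 836, so a_0 = 11
1655 = 1·836 + 819, so a_1 = 1
836 = 1·819 + 17, so a_2 = 1
819 = 48·17 + 3, so a_3 = 48
17 = 5·3 + 2, so a_4 = 5
3 = 1·2 + 1, so a_5 = 1
2 = 2·1 + 0, so a_6 = 2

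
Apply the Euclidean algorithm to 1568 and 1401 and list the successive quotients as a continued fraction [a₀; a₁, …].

[1; 8, 2, 1, 1, 3, 9]

Run the Euclidean algorithm, recording each quotient:
1568 = 1·1401 + 167, so a_0 = 1
1401 = 8·167 + 65, so a_1 = 8
167 = 2·65 + 37, so a_2 = 2
65 = 1·37 + 28, so a_3 = 1
37 = 1·28 + 9, so a_4 = 1
28 = 3·9 + 1, so a_5 = 3
9 = 9·1 + 0, so a_6 = 9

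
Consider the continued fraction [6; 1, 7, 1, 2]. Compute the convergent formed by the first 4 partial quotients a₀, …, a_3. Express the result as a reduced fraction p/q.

Compute successive convergents:
a_0 = 6: 6/1
a_1 = 1: 7/1
a_2 = 7: 55/8
a_3 = 1: 62/9

62/9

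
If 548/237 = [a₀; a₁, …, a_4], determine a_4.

14

548 = 2·237 + 74, so a_0 = 2
237 = 3·74 + 15, so a_1 = 3
74 = 4·15 + 14, so a_2 = 4
15 = 1·14 + 1, so a_3 = 1
14 = 14·1 + 0, so a_4 = 14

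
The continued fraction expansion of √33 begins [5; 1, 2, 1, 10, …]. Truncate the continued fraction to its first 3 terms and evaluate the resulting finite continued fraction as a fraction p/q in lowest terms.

Collapse the nested fraction from the inside out:
Start with 2.
1 + 1/(2/1) = 1 + 1/2 = 3/2
5 + 1/(3/2) = 5 + 2/3 = 17/3

17/3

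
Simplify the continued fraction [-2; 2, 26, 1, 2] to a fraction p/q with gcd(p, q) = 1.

-246/163

a_0 = -2: -2/1
a_1 = 2: -3/2
a_2 = 26: -80/53
a_3 = 1: -83/55
a_4 = 2: -246/163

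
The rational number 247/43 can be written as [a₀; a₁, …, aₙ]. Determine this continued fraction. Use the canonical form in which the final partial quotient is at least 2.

Repeatedly divide and take the remainder:
⌊247/43⌋ = 5, remainder 32
⌊43/32⌋ = 1, remainder 11
⌊32/11⌋ = 2, remainder 10
⌊11/10⌋ = 1, remainder 1
⌊10/1⌋ = 10, remainder 0

[5; 1, 2, 1, 10]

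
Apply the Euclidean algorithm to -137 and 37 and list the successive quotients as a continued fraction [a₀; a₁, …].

[-4; 3, 2, 1, 3]

Apply division with remainder until the remainder is 0:
⌊-137/37⌋ = -4, remainder 11
⌊37/11⌋ = 3, remainder 4
⌊11/4⌋ = 2, remainder 3
⌊4/3⌋ = 1, remainder 1
⌊3/1⌋ = 3, remainder 0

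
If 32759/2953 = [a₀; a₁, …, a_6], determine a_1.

10

Apply division with remainder until the remainder is 0:
32759 ÷ 2953 → quotient 11, remainder 276
2953 ÷ 276 → quotient 10, remainder 193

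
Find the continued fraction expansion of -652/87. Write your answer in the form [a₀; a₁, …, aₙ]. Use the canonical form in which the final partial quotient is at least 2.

[-8; 1, 1, 43]

Repeatedly divide and take the remainder:
⌊-652/87⌋ = -8, remainder 44
⌊87/44⌋ = 1, remainder 43
⌊44/43⌋ = 1, remainder 1
⌊43/1⌋ = 43, remainder 0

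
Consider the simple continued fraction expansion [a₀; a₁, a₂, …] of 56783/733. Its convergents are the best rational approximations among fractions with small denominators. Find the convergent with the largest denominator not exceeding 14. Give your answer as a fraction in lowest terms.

a_0 = 77: 77/1  (≤ bound)
a_1 = 2: 155/2  (≤ bound)
a_2 = 6: 1007/13  (≤ bound)
a_3 = 1: 1162/15  (> 14, stop)

1007/13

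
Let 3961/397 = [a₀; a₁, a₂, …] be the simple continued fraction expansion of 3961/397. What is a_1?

3961 ÷ 397 → quotient 9, remainder 388
397 ÷ 388 → quotient 1, remainder 9

1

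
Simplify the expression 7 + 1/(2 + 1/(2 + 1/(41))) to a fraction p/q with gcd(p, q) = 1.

1532/207

Start with 41.
2 + 1/(41/1) = 2 + 1/41 = 83/41
2 + 1/(83/41) = 2 + 41/83 = 207/83
7 + 1/(207/83) = 7 + 83/207 = 1532/207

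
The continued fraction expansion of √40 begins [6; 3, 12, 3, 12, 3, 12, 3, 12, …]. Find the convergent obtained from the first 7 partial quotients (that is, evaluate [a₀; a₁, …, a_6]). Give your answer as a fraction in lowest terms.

Build up convergents one term at a time:
a_0 = 6: 6/1
a_1 = 3: 19/3
a_2 = 12: 234/37
a_3 = 3: 721/114
a_4 = 12: 8886/1405
a_5 = 3: 27379/4329
a_6 = 12: 337434/53353

337434/53353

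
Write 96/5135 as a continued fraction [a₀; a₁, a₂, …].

[0; 53, 2, 23, 2]

⌊96/5135⌋ = 0, remainder 96
⌊5135/96⌋ = 53, remainder 47
⌊96/47⌋ = 2, remainder 2
⌊47/2⌋ = 23, remainder 1
⌊2/1⌋ = 2, remainder 0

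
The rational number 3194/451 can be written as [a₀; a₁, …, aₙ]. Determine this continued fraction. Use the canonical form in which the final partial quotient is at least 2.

[7; 12, 5, 3, 2]

Run the Euclidean algorithm, recording each quotient:
3194 = 7·451 + 37, so a_0 = 7
451 = 12·37 + 7, so a_1 = 12
37 = 5·7 + 2, so a_2 = 5
7 = 3·2 + 1, so a_3 = 3
2 = 2·1 + 0, so a_4 = 2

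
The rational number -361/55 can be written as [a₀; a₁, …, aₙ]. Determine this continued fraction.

Apply division with remainder until the remainder is 0:
-361 = -7·55 + 24, so a_0 = -7
55 = 2·24 + 7, so a_1 = 2
24 = 3·7 + 3, so a_2 = 3
7 = 2·3 + 1, so a_3 = 2
3 = 3·1 + 0, so a_4 = 3

[-7; 2, 3, 2, 3]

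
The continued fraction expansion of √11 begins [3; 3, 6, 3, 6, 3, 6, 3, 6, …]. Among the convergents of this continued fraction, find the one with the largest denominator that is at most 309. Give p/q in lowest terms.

a_0 = 3: 3/1  (≤ bound)
a_1 = 3: 10/3  (≤ bound)
a_2 = 6: 63/19  (≤ bound)
a_3 = 3: 199/60  (≤ bound)
a_4 = 6: 1257/379  (> 309, stop)

199/60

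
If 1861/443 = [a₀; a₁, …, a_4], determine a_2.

1861 = 4·443 + 89, so a_0 = 4
443 = 4·89 + 87, so a_1 = 4
89 = 1·87 + 2, so a_2 = 1

1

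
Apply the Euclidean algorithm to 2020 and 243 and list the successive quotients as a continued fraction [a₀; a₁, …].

[8; 3, 5, 15]

2020 ÷ 243 → quotient 8, remainder 76
243 ÷ 76 → quotient 3, remainder 15
76 ÷ 15 → quotient 5, remainder 1
15 ÷ 1 → quotient 15, remainder 0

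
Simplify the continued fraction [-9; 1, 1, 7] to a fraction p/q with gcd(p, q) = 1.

-127/15

Start with 7.
1 + 1/(7/1) = 1 + 1/7 = 8/7
1 + 1/(8/7) = 1 + 7/8 = 15/8
-9 + 1/(15/8) = -9 + 8/15 = -127/15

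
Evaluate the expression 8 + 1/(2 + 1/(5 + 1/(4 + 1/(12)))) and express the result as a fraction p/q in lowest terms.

Collapse the nested fraction from the inside out:
Start with 12.
4 + 1/(12/1) = 4 + 1/12 = 49/12
5 + 1/(49/12) = 5 + 12/49 = 257/49
2 + 1/(257/49) = 2 + 49/257 = 563/257
8 + 1/(563/257) = 8 + 257/563 = 4761/563

4761/563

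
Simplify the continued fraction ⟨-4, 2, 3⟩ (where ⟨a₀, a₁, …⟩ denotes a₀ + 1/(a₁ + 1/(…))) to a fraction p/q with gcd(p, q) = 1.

-25/7

Work from the innermost term outward:
Start with 3.
2 + 1/(3/1) = 2 + 1/3 = 7/3
-4 + 1/(7/3) = -4 + 3/7 = -25/7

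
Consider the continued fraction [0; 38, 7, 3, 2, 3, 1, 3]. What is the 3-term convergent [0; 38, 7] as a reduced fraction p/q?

7/267

a_0 = 0: 0/1
a_1 = 38: 1/38
a_2 = 7: 7/267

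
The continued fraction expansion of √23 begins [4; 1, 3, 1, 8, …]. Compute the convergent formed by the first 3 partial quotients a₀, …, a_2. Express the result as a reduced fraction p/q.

Starting at the tail and folding back:
Start with 3.
1 + 1/(3/1) = 1 + 1/3 = 4/3
4 + 1/(4/3) = 4 + 3/4 = 19/4

19/4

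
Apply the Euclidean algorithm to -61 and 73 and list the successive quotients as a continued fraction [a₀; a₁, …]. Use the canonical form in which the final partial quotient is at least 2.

[-1; 6, 12]

-61 = -1·73 + 12, so a_0 = -1
73 = 6·12 + 1, so a_1 = 6
12 = 12·1 + 0, so a_2 = 12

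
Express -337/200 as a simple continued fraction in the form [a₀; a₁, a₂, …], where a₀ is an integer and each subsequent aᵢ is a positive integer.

[-2; 3, 5, 1, 2, 1, 2]

Apply division with remainder until the remainder is 0:
-337 = -2·200 + 63, so a_0 = -2
200 = 3·63 + 11, so a_1 = 3
63 = 5·11 + 8, so a_2 = 5
11 = 1·8 + 3, so a_3 = 1
8 = 2·3 + 2, so a_4 = 2
3 = 1·2 + 1, so a_5 = 1
2 = 2·1 + 0, so a_6 = 2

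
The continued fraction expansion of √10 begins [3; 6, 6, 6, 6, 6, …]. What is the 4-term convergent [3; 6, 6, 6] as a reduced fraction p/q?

Work from the innermost term outward:
Start with 6.
6 + 1/(6/1) = 6 + 1/6 = 37/6
6 + 1/(37/6) = 6 + 6/37 = 228/37
3 + 1/(228/37) = 3 + 37/228 = 721/228

721/228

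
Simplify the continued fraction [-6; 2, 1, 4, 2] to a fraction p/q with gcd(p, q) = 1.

Start with 2.
4 + 1/(2/1) = 4 + 1/2 = 9/2
1 + 1/(9/2) = 1 + 2/9 = 11/9
2 + 1/(11/9) = 2 + 9/11 = 31/11
-6 + 1/(31/11) = -6 + 11/31 = -175/31

-175/31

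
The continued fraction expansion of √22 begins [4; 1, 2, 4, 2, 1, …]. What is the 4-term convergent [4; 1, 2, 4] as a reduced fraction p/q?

a_0 = 4: 4/1
a_1 = 1: 5/1
a_2 = 2: 14/3
a_3 = 4: 61/13

61/13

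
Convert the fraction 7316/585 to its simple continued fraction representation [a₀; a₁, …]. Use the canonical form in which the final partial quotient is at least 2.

[12; 1, 1, 41, 3, 2]

Apply division with remainder until the remainder is 0:
7316 = 12·585 + 296, so a_0 = 12
585 = 1·296 + 289, so a_1 = 1
296 = 1·289 + 7, so a_2 = 1
289 = 41·7 + 2, so a_3 = 41
7 = 3·2 + 1, so a_4 = 3
2 = 2·1 + 0, so a_5 = 2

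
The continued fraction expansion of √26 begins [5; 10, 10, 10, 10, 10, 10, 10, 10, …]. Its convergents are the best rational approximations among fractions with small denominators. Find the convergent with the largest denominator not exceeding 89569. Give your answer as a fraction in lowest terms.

52525/10301

List convergents until the denominator exceeds the bound:
a_0 = 5: 5/1  (≤ bound)
a_1 = 10: 51/10  (≤ bound)
a_2 = 10: 515/101  (≤ bound)
a_3 = 10: 5201/1020  (≤ bound)
a_4 = 10: 52525/10301  (≤ bound)
a_5 = 10: 530451/104030  (> 89569, stop)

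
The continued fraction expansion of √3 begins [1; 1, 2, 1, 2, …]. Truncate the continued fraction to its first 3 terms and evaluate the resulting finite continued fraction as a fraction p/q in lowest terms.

a_0 = 1: 1/1
a_1 = 1: 2/1
a_2 = 2: 5/3

5/3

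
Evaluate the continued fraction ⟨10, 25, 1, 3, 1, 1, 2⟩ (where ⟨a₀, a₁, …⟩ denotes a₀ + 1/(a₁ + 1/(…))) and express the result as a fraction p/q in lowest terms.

a_0 = 10: 10/1
a_1 = 25: 251/25
a_2 = 1: 261/26
a_3 = 3: 1034/103
a_4 = 1: 1295/129
a_5 = 1: 2329/232
a_6 = 2: 5953/593

5953/593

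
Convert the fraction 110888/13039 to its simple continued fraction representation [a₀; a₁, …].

[8; 1, 1, 57, 5, 7, 3]

Repeatedly divide and take the remainder:
⌊110888/13039⌋ = 8, remainder 6576
⌊13039/6576⌋ = 1, remainder 6463
⌊6576/6463⌋ = 1, remainder 113
⌊6463/113⌋ = 57, remainder 22
⌊113/22⌋ = 5, remainder 3
⌊22/3⌋ = 7, remainder 1
⌊3/1⌋ = 3, remainder 0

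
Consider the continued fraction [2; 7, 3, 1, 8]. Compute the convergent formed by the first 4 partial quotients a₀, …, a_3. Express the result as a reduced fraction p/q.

62/29

Starting at the tail and folding back:
Start with 1.
3 + 1/(1/1) = 3 + 1/1 = 4/1
7 + 1/(4/1) = 7 + 1/4 = 29/4
2 + 1/(29/4) = 2 + 4/29 = 62/29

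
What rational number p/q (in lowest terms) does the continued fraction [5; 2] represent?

11/2

Start with 2.
5 + 1/(2/1) = 5 + 1/2 = 11/2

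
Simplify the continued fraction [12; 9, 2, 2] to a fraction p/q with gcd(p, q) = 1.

569/47

Start with 2.
2 + 1/(2/1) = 2 + 1/2 = 5/2
9 + 1/(5/2) = 9 + 2/5 = 47/5
12 + 1/(47/5) = 12 + 5/47 = 569/47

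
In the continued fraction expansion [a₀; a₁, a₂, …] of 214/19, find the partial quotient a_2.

Apply division with remainder until the remainder is 0:
214 = 11·19 + 5, so a_0 = 11
19 = 3·5 + 4, so a_1 = 3
5 = 1·4 + 1, so a_2 = 1

1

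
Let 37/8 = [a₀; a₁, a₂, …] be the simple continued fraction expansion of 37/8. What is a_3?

37 ÷ 8 → quotient 4, remainder 5
8 ÷ 5 → quotient 1, remainder 3
5 ÷ 3 → quotient 1, remainder 2
3 ÷ 2 → quotient 1, remainder 1

1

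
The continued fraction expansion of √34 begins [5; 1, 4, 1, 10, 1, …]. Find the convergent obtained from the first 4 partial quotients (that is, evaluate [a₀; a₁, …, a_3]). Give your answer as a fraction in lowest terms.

Build up convergents one term at a time:
a_0 = 5: 5/1
a_1 = 1: 6/1
a_2 = 4: 29/5
a_3 = 1: 35/6

35/6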